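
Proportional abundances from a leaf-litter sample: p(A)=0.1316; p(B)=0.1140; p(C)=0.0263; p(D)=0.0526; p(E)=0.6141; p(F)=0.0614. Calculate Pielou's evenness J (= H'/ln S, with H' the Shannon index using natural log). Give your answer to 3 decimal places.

H' = −Σ pᵢ ln pᵢ = −((-0.26688) + (-0.24756) + (-0.09568) + (-0.15491) + (-0.29943) + (-0.17133)) = 1.23579 (working shown to 5 dp, full precision carried).
With S = 6 species, ln S = 1.79176, so J = 1.23579/1.79176 = 0.68971, i.e. 0.690 to 3 decimal places.

0.690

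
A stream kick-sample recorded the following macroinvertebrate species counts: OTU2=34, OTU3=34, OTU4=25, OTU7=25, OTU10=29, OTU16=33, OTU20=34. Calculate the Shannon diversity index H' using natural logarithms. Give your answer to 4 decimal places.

Total N = 34+34+25+25+29+33+34 = 214, so the proportions are 0.158879, 0.158879, 0.116822, 0.116822, 0.135514, 0.154206, 0.158879 (working shown to 6 dp, full precision carried).
Each pᵢ ln pᵢ term: 0.158879×(-1.839615)=-0.292275, 0.158879×(-1.839615)=-0.292275, 0.116822×(-2.147100)=-0.250829, 0.116822×(-2.147100)=-0.250829, 0.135514×(-1.998680)=-0.270849, 0.154206×(-1.869468)=-0.288283, 0.158879×(-1.839615)=-0.292275.
Sum = -1.937617, so H' = 1.9376.

1.9376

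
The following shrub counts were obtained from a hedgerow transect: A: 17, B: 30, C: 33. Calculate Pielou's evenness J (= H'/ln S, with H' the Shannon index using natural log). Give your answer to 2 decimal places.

Total N = 17+30+33 = 80, so the proportions are 0.2125, 0.375, 0.4125 (working shown to 4 dp, full precision carried).
H' = −Σ pᵢ ln pᵢ = −((-0.3291) + (-0.3678) + (-0.3653)) = 1.0622.
With S = 3 species, ln S = 1.0986, so J = 1.0622/1.0986 = 0.9669, i.e. 0.97 to 2 decimal places.

0.97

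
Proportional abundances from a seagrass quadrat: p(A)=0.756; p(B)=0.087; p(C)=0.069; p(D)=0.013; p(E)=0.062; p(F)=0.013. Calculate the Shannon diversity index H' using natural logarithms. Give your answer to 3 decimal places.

0.894

Each pᵢ ln pᵢ term (working shown to 5 dp, full precision carried): 0.756×(-0.27971)=-0.21146, 0.087×(-2.44185)=-0.21244, 0.069×(-2.67365)=-0.18448, 0.013×(-4.34281)=-0.05646, 0.062×(-2.78062)=-0.17240, 0.013×(-4.34281)=-0.05646.
Sum = -0.89370, so H' = 0.894.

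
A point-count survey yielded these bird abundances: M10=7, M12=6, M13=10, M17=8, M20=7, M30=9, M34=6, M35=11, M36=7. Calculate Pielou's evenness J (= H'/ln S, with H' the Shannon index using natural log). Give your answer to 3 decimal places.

Total N = 7+6+10+8+7+9+6+11+7 = 71, so the proportions are 0.09859, 0.08451, 0.14085, 0.11268, 0.09859, 0.12676, 0.08451, 0.15493, 0.09859 (working shown to 5 dp, full precision carried).
H' = −Σ pᵢ ln pᵢ = −((-0.22841) + (-0.20881) + (-0.27607) + (-0.24600) + (-0.22841) + (-0.26182) + (-0.20881) + (-0.28891) + (-0.22841)) = 2.17566.
With S = 9 species, ln S = 2.19722, so J = 2.17566/2.19722 = 0.99019, i.e. 0.990 to 3 decimal places.

0.990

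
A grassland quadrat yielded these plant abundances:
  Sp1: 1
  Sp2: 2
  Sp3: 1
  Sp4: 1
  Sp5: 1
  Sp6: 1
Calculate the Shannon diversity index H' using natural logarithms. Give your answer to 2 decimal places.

Total N = 1+2+1+1+1+1 = 7, so the proportions are 0.1429, 0.2857, 0.1429, 0.1429, 0.1429, 0.1429 (working shown to 4 dp, full precision carried).
Each pᵢ ln pᵢ term: 0.1429×(-1.9459)=-0.2780, 0.2857×(-1.2528)=-0.3579, 0.1429×(-1.9459)=-0.2780, 0.1429×(-1.9459)=-0.2780, 0.1429×(-1.9459)=-0.2780, 0.1429×(-1.9459)=-0.2780.
Sum = -1.7479, so H' = 1.75.

1.75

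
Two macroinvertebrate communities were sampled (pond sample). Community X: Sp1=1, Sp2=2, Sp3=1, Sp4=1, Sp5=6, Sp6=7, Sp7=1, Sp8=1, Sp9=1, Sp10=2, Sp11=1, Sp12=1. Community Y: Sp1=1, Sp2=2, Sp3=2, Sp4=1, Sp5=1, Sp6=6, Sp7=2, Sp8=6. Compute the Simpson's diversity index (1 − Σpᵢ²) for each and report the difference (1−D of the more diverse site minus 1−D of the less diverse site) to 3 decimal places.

0.036

Community X: N=25, proportions 0.04, 0.08, 0.04, 0.04, 0.24, 0.28, 0.04, 0.04, 0.04, 0.08, 0.04, 0.04, giving 1−D = 0.83840 (working shown to 5 dp, full precision carried).
Community Y: N=21, proportions 0.04762, 0.09524, 0.09524, 0.04762, 0.04762, 0.28571, 0.09524, 0.28571, giving 1−D = 0.80272.
Difference = |0.83840 − 0.80272| = 0.03568, i.e. 0.036 to 3 decimal places.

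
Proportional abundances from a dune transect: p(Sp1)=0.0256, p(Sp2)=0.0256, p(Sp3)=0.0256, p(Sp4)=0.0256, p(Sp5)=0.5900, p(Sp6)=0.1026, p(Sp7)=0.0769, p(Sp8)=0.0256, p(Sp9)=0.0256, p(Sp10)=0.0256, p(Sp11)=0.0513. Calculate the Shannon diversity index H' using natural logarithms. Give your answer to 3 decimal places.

Each pᵢ ln pᵢ term (working shown to 5 dp, full precision carried): 0.0256×(-3.66516)=-0.09383, 0.0256×(-3.66516)=-0.09383, 0.0256×(-3.66516)=-0.09383, 0.0256×(-3.66516)=-0.09383, 0.59×(-0.52763)=-0.31130, 0.1026×(-2.27692)=-0.23361, 0.0769×(-2.56525)=-0.19727, 0.0256×(-3.66516)=-0.09383, 0.0256×(-3.66516)=-0.09383, 0.0256×(-3.66516)=-0.09383, 0.0513×(-2.97006)=-0.15236.
Sum = -1.55134, so H' = 1.551.

1.551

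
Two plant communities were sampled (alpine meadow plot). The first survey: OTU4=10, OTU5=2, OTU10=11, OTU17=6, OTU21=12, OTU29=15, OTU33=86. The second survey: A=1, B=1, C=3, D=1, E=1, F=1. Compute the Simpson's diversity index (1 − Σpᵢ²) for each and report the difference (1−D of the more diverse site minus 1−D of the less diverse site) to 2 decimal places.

The first survey: N=142, proportions 0.07042, 0.01408, 0.07746, 0.04225, 0.08451, 0.10563, 0.60563, giving 1−D = 0.60196 (working shown to 5 dp, full precision carried).
The second survey: N=8, proportions 0.125, 0.125, 0.375, 0.125, 0.125, 0.125, giving 1−D = 0.78125.
Difference = |0.60196 − 0.78125| = 0.17929, i.e. 0.18 to 2 decimal places.

0.18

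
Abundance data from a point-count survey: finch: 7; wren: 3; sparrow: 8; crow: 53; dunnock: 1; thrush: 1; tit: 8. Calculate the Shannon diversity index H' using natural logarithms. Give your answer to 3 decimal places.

1.177

Total N = 7+3+8+53+1+1+8 = 81, so the proportions are 0.08642, 0.03704, 0.09877, 0.65432, 0.01235, 0.01235, 0.09877 (working shown to 5 dp, full precision carried).
Each pᵢ ln pᵢ term: 0.08642×(-2.44854)=-0.21160, 0.03704×(-3.29584)=-0.12207, 0.09877×(-2.31501)=-0.22864, 0.65432×(-0.42416)=-0.27753, 0.01235×(-4.39445)=-0.05425, 0.01235×(-4.39445)=-0.05425, 0.09877×(-2.31501)=-0.22864.
Sum = -1.17700, so H' = 1.177.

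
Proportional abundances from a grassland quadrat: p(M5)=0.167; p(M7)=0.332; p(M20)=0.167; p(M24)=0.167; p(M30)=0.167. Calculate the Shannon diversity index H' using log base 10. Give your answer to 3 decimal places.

0.678

Each pᵢ log₁₀ pᵢ term (working shown to 5 dp, full precision carried): 0.167×(-0.77728)=-0.12981, 0.332×(-0.47886)=-0.15898, 0.167×(-0.77728)=-0.12981, 0.167×(-0.77728)=-0.12981, 0.167×(-0.77728)=-0.12981.
Sum = -0.67821, so H' = 0.678.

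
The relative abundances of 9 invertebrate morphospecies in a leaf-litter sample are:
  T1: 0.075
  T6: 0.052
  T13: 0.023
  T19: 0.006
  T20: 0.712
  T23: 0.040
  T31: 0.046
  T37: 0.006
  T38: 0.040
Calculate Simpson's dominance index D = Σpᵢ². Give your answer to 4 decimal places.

0.5212

D = 0.075² + 0.052² + 0.023² + 0.006² + 0.712² + 0.04² + 0.046² + 0.006² + 0.04² = 0.005625 + 0.002704 + 0.000529 + 0.000036 + 0.506944 + 0.001600 + 0.002116 + 0.000036 + 0.001600 = 0.521190 (working shown to 6 dp, full precision carried).
To 4 decimal places, D = 0.5212.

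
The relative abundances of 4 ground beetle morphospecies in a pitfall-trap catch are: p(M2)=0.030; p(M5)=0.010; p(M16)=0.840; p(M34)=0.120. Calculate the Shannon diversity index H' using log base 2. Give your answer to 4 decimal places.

0.7966

Each pᵢ log₂ pᵢ term (working shown to 6 dp, full precision carried): 0.03×(-5.058894)=-0.151767, 0.01×(-6.643856)=-0.066439, 0.84×(-0.251539)=-0.211293, 0.12×(-3.058894)=-0.367067.
Sum = -0.796565, so H' = 0.7966.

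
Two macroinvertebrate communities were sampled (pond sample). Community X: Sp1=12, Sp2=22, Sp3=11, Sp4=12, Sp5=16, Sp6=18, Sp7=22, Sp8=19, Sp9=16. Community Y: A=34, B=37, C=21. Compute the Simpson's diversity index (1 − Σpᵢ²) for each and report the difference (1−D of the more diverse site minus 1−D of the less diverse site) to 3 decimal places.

Community X: N=148, proportions 0.0810811, 0.1486486, 0.0743243, 0.0810811, 0.1081081, 0.1216216, 0.1486486, 0.1283784, 0.1081081, giving 1−D = 0.8824872 (working shown to 7 dp, full precision carried).
Community Y: N=92, proportions 0.3695652, 0.4021739, 0.2282609, giving 1−D = 0.6495747.
Difference = |0.8824872 − 0.6495747| = 0.2329125, i.e. 0.233 to 3 decimal places.

0.233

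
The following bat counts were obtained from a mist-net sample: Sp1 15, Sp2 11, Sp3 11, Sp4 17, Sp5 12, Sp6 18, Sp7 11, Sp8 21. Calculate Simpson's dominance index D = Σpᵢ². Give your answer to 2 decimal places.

Total N = 15+11+11+17+12+18+11+21 = 116, so the proportions are 0.1293, 0.0948, 0.0948, 0.1466, 0.1034, 0.1552, 0.0948, 0.181 (working shown to 4 dp, full precision carried).
D = 0.1293² + 0.0948² + 0.0948² + 0.1466² + 0.1034² + 0.1552² + 0.0948² + 0.181² = 0.0167 + 0.0090 + 0.0090 + 0.0215 + 0.0107 + 0.0241 + 0.0090 + 0.0328 = 0.1327.
To 2 decimal places, D = 0.13.

0.13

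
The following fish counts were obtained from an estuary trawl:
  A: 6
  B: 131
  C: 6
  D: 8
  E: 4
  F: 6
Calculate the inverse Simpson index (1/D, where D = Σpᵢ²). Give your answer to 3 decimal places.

Total N = 6+131+6+8+4+6 = 161, so the proportions are 0.037267, 0.813665, 0.037267, 0.049689, 0.024845, 0.037267 (working shown to 6 dp, full precision carried).
D = 0.037267² + 0.813665² + 0.037267² + 0.049689² + 0.024845² + 0.037267² = 0.001389 + 0.662050 + 0.001389 + 0.002469 + 0.000617 + 0.001389 = 0.669303.
So 1/D = 1.49409, i.e. 1.494 to 3 decimal places.

1.494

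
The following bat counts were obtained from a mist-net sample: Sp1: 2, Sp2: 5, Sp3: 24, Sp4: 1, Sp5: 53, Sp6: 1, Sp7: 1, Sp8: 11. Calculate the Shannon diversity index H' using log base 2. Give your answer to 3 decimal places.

Total N = 2+5+24+1+53+1+1+11 = 98, so the proportions are 0.02041, 0.05102, 0.2449, 0.0102, 0.54082, 0.0102, 0.0102, 0.11224 (working shown to 5 dp, full precision carried).
Each pᵢ log₂ pᵢ term: 0.02041×(-5.61471)=-0.11459, 0.05102×(-4.29278)=-0.21902, 0.2449×(-2.02975)=-0.49708, 0.0102×(-6.61471)=-0.06750, 0.54082×(-0.88679)=-0.47959, 0.0102×(-6.61471)=-0.06750, 0.0102×(-6.61471)=-0.06750, 0.11224×(-3.15528)=-0.35416.
Sum = -1.86693, so H' = 1.867.

1.867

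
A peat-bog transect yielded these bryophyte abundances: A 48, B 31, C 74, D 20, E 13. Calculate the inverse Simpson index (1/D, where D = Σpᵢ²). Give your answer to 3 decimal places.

Total N = 48+31+74+20+13 = 186, so the proportions are 0.2580645, 0.1666667, 0.3978495, 0.1075269, 0.0698925 (working shown to 7 dp, full precision carried).
D = 0.2580645² + 0.1666667² + 0.3978495² + 0.1075269² + 0.0698925² = 0.0665973 + 0.0277778 + 0.1582842 + 0.0115620 + 0.0048850 = 0.2691063.
So 1/D = 3.71600, i.e. 3.716 to 3 decimal places.

3.716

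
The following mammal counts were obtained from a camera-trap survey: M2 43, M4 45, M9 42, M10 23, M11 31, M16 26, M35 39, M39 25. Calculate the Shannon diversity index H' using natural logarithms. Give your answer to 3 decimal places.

Total N = 43+45+42+23+31+26+39+25 = 274, so the proportions are 0.15693, 0.16423, 0.15328, 0.08394, 0.11314, 0.09489, 0.14234, 0.09124 (working shown to 5 dp, full precision carried).
Each pᵢ ln pᵢ term: 0.15693×(-1.85193)=-0.29063, 0.16423×(-1.80647)=-0.29668, 0.15328×(-1.87546)=-0.28748, 0.08394×(-2.47763)=-0.20798, 0.11314×(-2.17914)=-0.24655, 0.09489×(-2.35503)=-0.22347, 0.14234×(-1.94957)=-0.27749, 0.09124×(-2.39425)=-0.21845.
Sum = -2.04873, so H' = 2.049.

2.049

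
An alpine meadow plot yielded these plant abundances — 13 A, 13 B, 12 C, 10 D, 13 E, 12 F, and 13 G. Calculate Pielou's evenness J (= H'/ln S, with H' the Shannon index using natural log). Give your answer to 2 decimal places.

1.00

Total N = 13+13+12+10+13+12+13 = 86, so the proportions are 0.1512, 0.1512, 0.1395, 0.1163, 0.1512, 0.1395, 0.1512 (working shown to 4 dp, full precision carried).
H' = −Σ pᵢ ln pᵢ = −((-0.2856) + (-0.2856) + (-0.2748) + (-0.2502) + (-0.2856) + (-0.2748) + (-0.2856)) = 1.9422.
With S = 7 species, ln S = 1.9459, so J = 1.9422/1.9459 = 0.9981, i.e. 1.00 to 2 decimal places.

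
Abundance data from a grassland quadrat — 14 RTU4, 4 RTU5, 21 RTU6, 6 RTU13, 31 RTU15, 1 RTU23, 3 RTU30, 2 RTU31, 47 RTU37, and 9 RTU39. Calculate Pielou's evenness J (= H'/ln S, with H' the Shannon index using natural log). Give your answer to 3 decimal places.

0.790

Total N = 14+4+21+6+31+1+3+2+47+9 = 138, so the proportions are 0.10145, 0.02899, 0.15217, 0.04348, 0.22464, 0.00725, 0.02174, 0.01449, 0.34058, 0.06522 (working shown to 5 dp, full precision carried).
H' = −Σ pᵢ ln pᵢ = −((-0.23214) + (-0.10264) + (-0.28650) + (-0.13633) + (-0.33544) + (-0.03570) + (-0.08323) + (-0.06136) + (-0.36684) + (-0.17805)) = 1.81823.
With S = 10 species, ln S = 2.30259, so J = 1.81823/2.30259 = 0.78965, i.e. 0.790 to 3 decimal places.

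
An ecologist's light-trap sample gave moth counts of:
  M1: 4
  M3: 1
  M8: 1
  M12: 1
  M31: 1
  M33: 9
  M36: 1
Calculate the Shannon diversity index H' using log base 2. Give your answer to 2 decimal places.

Total N = 4+1+1+1+1+9+1 = 18, so the proportions are 0.2222, 0.0556, 0.0556, 0.0556, 0.0556, 0.5, 0.0556 (working shown to 4 dp, full precision carried).
Each pᵢ log₂ pᵢ term: 0.2222×(-2.1699)=-0.4822, 0.0556×(-4.1699)=-0.2317, 0.0556×(-4.1699)=-0.2317, 0.0556×(-4.1699)=-0.2317, 0.0556×(-4.1699)=-0.2317, 0.5×(-1.0000)=-0.5000, 0.0556×(-4.1699)=-0.2317.
Sum = -2.1405, so H' = 2.14.

2.14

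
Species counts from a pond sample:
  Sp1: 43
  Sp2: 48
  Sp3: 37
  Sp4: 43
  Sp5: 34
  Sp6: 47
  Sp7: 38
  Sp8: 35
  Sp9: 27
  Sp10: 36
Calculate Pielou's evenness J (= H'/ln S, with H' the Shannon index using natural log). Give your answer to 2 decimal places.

Total N = 43+48+37+43+34+47+38+35+27+36 = 388, so the proportions are 0.1108, 0.1237, 0.0954, 0.1108, 0.0876, 0.1211, 0.0979, 0.0902, 0.0696, 0.0928 (working shown to 4 dp, full precision carried).
H' = −Σ pᵢ ln pᵢ = −((-0.2438) + (-0.2585) + (-0.2241) + (-0.2438) + (-0.2133) + (-0.2557) + (-0.2276) + (-0.2170) + (-0.1855) + (-0.2206)) = 2.2899.
With S = 10 species, ln S = 2.3026, so J = 2.2899/2.3026 = 0.9945, i.e. 0.99 to 2 decimal places.

0.99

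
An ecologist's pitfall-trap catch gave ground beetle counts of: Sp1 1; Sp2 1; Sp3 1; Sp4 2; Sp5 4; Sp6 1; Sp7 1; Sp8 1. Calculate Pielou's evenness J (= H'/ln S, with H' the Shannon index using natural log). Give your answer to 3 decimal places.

0.917

Total N = 1+1+1+2+4+1+1+1 = 12, so the proportions are 0.08333, 0.08333, 0.08333, 0.16667, 0.33333, 0.08333, 0.08333, 0.08333 (working shown to 5 dp, full precision carried).
H' = −Σ pᵢ ln pᵢ = −((-0.20708) + (-0.20708) + (-0.20708) + (-0.29863) + (-0.36620) + (-0.20708) + (-0.20708) + (-0.20708)) = 1.90728.
With S = 8 species, ln S = 2.07944, so J = 1.90728/2.07944 = 0.91721, i.e. 0.917 to 3 decimal places.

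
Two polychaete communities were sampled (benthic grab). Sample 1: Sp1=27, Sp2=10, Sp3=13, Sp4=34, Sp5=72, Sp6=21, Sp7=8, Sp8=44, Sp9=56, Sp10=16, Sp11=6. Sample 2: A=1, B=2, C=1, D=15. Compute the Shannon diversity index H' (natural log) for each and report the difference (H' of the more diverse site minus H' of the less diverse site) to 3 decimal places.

1.408

Sample 1: N=307, proportions 0.08795, 0.03257, 0.04235, 0.11075, 0.23453, 0.0684, 0.02606, 0.14332, 0.18241, 0.05212, 0.01954, giving H' = 2.14124 (working shown to 5 dp, full precision carried).
Sample 2: N=19, proportions 0.05263, 0.10526, 0.05263, 0.78947, giving H' = 0.73354.
Difference = |2.14124 − 0.73354| = 1.40770, i.e. 1.408 to 3 decimal places.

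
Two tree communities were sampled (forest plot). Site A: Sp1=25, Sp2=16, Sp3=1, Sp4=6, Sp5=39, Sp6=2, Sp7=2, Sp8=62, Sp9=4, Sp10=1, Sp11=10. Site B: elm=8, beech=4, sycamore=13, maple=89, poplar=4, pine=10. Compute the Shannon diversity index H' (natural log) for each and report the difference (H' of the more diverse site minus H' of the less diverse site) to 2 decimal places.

Site A: N=168, proportions 0.1488095, 0.0952381, 0.0059524, 0.0357143, 0.2321429, 0.0119048, 0.0119048, 0.3690476, 0.0238095, 0.0059524, 0.0595238, giving H' = 1.7567692 (working shown to 7 dp, full precision carried).
Site B: N=128, proportions 0.0625, 0.03125, 0.1015625, 0.6953125, 0.03125, 0.078125, giving H' = 1.0740247.
Difference = |1.7567692 − 1.0740247| = 0.6827445, i.e. 0.68 to 2 decimal places.

0.68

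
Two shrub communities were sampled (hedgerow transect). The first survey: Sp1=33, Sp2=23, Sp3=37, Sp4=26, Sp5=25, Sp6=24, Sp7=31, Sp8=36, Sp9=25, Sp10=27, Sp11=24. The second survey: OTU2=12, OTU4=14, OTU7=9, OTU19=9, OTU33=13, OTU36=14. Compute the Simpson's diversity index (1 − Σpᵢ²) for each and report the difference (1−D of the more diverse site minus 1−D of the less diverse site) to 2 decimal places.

0.08

The first survey: N=311, proportions 0.1061, 0.074, 0.119, 0.0836, 0.0804, 0.0772, 0.0997, 0.1158, 0.0804, 0.0868, 0.0772, giving 1−D = 0.9064 (working shown to 4 dp, full precision carried).
The second survey: N=71, proportions 0.169, 0.1972, 0.1268, 0.1268, 0.1831, 0.1972, giving 1−D = 0.8280.
Difference = |0.9064 − 0.8280| = 0.0784, i.e. 0.08 to 2 decimal places.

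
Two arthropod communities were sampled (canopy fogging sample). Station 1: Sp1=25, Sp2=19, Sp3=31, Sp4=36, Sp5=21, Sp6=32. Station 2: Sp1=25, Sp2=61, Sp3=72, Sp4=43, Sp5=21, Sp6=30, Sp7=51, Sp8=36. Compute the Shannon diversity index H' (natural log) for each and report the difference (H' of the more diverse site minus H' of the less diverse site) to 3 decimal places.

Station 1: N=164, proportions 0.15244, 0.11585, 0.18902, 0.21951, 0.12805, 0.19512, giving H' = 1.76624 (working shown to 5 dp, full precision carried).
Station 2: N=339, proportions 0.07375, 0.17994, 0.21239, 0.12684, 0.06195, 0.0885, 0.15044, 0.10619, giving H' = 2.00185.
Difference = |1.76624 − 2.00185| = 0.23561, i.e. 0.236 to 3 decimal places.

0.236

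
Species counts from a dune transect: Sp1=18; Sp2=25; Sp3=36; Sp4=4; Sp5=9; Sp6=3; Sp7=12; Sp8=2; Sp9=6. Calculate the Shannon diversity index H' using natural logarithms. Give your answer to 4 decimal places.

1.8573

Total N = 18+25+36+4+9+3+12+2+6 = 115, so the proportions are 0.156522, 0.217391, 0.313043, 0.034783, 0.078261, 0.026087, 0.104348, 0.017391, 0.052174 (working shown to 6 dp, full precision carried).
Each pᵢ ln pᵢ term: 0.156522×(-1.854560)=-0.290279, 0.217391×(-1.526056)=-0.331751, 0.313043×(-1.161413)=-0.363573, 0.034783×(-3.358638)=-0.116822, 0.078261×(-2.547708)=-0.199386, 0.026087×(-3.646320)=-0.095121, 0.104348×(-2.260025)=-0.235829, 0.017391×(-4.051785)=-0.070466, 0.052174×(-2.953173)=-0.154079.
Sum = -1.857306, so H' = 1.8573.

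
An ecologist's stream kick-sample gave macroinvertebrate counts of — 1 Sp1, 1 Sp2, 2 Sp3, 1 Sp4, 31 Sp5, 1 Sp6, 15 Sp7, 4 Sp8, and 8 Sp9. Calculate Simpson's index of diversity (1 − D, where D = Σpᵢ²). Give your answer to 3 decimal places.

Total N = 1+1+2+1+31+1+15+4+8 = 64, so the proportions are 0.01562, 0.01562, 0.03125, 0.01562, 0.48438, 0.01562, 0.23438, 0.0625, 0.125 (working shown to 5 dp, full precision carried).
D = 0.01562² + 0.01562² + 0.03125² + 0.01562² + 0.48438² + 0.01562² + 0.23438² + 0.0625² + 0.125² = 0.00024 + 0.00024 + 0.00098 + 0.00024 + 0.23462 + 0.00024 + 0.05493 + 0.00391 + 0.01562 = 0.31104.
So 1 − D = 0.68896, i.e. 0.689 to 3 decimal places.

0.689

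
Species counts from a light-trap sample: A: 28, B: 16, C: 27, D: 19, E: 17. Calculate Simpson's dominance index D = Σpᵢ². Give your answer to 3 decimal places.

Total N = 28+16+27+19+17 = 107, so the proportions are 0.26168, 0.14953, 0.25234, 0.17757, 0.15888 (working shown to 5 dp, full precision carried).
D = 0.26168² + 0.14953² + 0.25234² + 0.17757² + 0.15888² = 0.06848 + 0.02236 + 0.06367 + 0.03153 + 0.02524 = 0.21128.
To 3 decimal places, D = 0.211.

0.211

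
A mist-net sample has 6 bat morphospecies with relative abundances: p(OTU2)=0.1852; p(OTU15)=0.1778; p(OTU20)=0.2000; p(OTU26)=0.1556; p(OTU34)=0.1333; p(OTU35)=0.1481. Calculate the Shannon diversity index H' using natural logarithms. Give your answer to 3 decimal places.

Each pᵢ ln pᵢ term (working shown to 5 dp, full precision carried): 0.1852×(-1.68632)=-0.31231, 0.1778×(-1.72710)=-0.30708, 0.2×(-1.60944)=-0.32189, 0.1556×(-1.86047)=-0.28949, 0.1333×(-2.01515)=-0.26862, 0.1481×(-1.90987)=-0.28285.
Sum = -1.78223, so H' = 1.782.

1.782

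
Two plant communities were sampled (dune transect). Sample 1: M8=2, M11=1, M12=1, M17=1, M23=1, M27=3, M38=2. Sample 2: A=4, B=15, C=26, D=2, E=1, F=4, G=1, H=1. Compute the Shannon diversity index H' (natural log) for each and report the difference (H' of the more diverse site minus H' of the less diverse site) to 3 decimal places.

0.409

Sample 1: N=11, proportions 0.18182, 0.09091, 0.09091, 0.09091, 0.09091, 0.27273, 0.18182, giving H' = 1.84622 (working shown to 5 dp, full precision carried).
Sample 2: N=54, proportions 0.07407, 0.27778, 0.48148, 0.03704, 0.01852, 0.07407, 0.01852, 0.01852, giving H' = 1.43699.
Difference = |1.84622 − 1.43699| = 0.40923, i.e. 0.409 to 3 decimal places.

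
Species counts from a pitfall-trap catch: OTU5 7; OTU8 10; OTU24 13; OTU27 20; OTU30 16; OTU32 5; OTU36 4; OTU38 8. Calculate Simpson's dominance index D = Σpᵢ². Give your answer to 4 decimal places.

0.1566

Total N = 7+10+13+20+16+5+4+8 = 83, so the proportions are 0.084337, 0.120482, 0.156627, 0.240964, 0.192771, 0.060241, 0.048193, 0.096386 (working shown to 6 dp, full precision carried).
D = 0.084337² + 0.120482² + 0.156627² + 0.240964² + 0.192771² + 0.060241² + 0.048193² + 0.096386² = 0.007113 + 0.014516 + 0.024532 + 0.058064 + 0.037161 + 0.003629 + 0.002323 + 0.009290 = 0.156627.
To 4 decimal places, D = 0.1566.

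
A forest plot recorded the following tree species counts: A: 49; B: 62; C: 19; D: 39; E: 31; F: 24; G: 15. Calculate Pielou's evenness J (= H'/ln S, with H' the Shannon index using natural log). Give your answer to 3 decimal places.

Total N = 49+62+19+39+31+24+15 = 239, so the proportions are 0.20502, 0.25941, 0.0795, 0.16318, 0.12971, 0.10042, 0.06276 (working shown to 5 dp, full precision carried).
H' = −Σ pᵢ ln pᵢ = −((-0.32489) + (-0.35004) + (-0.20129) + (-0.29583) + (-0.26492) + (-0.23080) + (-0.17375)) = 1.84152.
With S = 7 species, ln S = 1.94591, so J = 1.84152/1.94591 = 0.94635, i.e. 0.946 to 3 decimal places.

0.946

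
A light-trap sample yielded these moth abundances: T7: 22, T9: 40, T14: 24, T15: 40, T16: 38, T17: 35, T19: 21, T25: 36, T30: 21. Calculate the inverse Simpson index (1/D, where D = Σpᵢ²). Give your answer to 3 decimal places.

Total N = 22+40+24+40+38+35+21+36+21 = 277, so the proportions are 0.0794224, 0.1444043, 0.0866426, 0.1444043, 0.1371841, 0.1263538, 0.0758123, 0.1299639, 0.0758123 (working shown to 7 dp, full precision carried).
D = 0.0794224² + 0.1444043² + 0.0866426² + 0.1444043² + 0.1371841² + 0.1263538² + 0.0758123² + 0.1299639² + 0.0758123² = 0.0063079 + 0.0208526 + 0.0075069 + 0.0208526 + 0.0188195 + 0.0159653 + 0.0057475 + 0.0168906 + 0.0057475 = 0.1186905.
So 1/D = 8.42528, i.e. 8.425 to 3 decimal places.

8.425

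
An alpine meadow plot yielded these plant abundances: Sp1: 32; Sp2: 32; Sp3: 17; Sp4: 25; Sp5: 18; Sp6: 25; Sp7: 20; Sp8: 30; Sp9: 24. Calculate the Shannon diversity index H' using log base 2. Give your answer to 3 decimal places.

3.135

Total N = 32+32+17+25+18+25+20+30+24 = 223, so the proportions are 0.1435, 0.1435, 0.07623, 0.11211, 0.08072, 0.11211, 0.08969, 0.13453, 0.10762 (working shown to 5 dp, full precision carried).
Each pᵢ log₂ pᵢ term: 0.1435×(-2.80090)=-0.40192, 0.1435×(-2.80090)=-0.40192, 0.07623×(-3.71344)=-0.28309, 0.11211×(-3.15704)=-0.35393, 0.08072×(-3.63097)=-0.29308, 0.11211×(-3.15704)=-0.35393, 0.08969×(-3.47897)=-0.31202, 0.13453×(-2.89401)=-0.38933, 0.10762×(-3.21594)=-0.34611.
Sum = -3.13533, so H' = 3.135.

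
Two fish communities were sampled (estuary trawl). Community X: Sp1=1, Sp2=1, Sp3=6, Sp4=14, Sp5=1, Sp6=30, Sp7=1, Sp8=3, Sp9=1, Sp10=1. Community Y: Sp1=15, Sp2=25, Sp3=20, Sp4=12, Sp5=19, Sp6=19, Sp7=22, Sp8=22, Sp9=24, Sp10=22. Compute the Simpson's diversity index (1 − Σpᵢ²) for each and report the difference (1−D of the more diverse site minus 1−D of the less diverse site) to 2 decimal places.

Community X: N=59, proportions 0.0169, 0.0169, 0.1017, 0.2373, 0.0169, 0.5085, 0.0169, 0.0508, 0.0169, 0.0169, giving 1−D = 0.6705 (working shown to 4 dp, full precision carried).
Community Y: N=200, proportions 0.075, 0.125, 0.1, 0.06, 0.095, 0.095, 0.11, 0.11, 0.12, 0.11, giving 1−D = 0.8964.
Difference = |0.6705 − 0.8964| = 0.2259, i.e. 0.23 to 2 decimal places.

0.23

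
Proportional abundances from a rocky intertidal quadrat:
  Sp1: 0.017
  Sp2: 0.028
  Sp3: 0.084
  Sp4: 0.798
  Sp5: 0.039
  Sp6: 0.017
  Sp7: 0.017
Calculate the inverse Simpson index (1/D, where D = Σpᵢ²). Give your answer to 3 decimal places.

D = 0.017² + 0.028² + 0.084² + 0.798² + 0.039² + 0.017² + 0.017² = 0.000289 + 0.000784 + 0.007056 + 0.636804 + 0.001521 + 0.000289 + 0.000289 = 0.647032 (working shown to 6 dp, full precision carried).
So 1/D = 1.54552, i.e. 1.546 to 3 decimal places.

1.546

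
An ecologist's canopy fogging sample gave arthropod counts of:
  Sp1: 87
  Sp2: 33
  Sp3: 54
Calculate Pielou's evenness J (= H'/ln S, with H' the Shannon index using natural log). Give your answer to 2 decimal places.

Total N = 87+33+54 = 174, so the proportions are 0.5, 0.1897, 0.3103 (working shown to 4 dp, full precision carried).
H' = −Σ pᵢ ln pᵢ = −((-0.3466) + (-0.3153) + (-0.3631)) = 1.0250.
With S = 3 species, ln S = 1.0986, so J = 1.0250/1.0986 = 0.9330, i.e. 0.93 to 2 decimal places.

0.93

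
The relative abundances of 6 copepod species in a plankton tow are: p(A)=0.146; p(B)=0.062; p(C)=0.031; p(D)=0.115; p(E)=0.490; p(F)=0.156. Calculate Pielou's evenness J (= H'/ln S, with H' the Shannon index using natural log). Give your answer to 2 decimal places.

0.81

H' = −Σ pᵢ ln pᵢ = −((-0.2809) + (-0.1724) + (-0.1077) + (-0.2487) + (-0.3495) + (-0.2898)) = 1.4491 (working shown to 4 dp, full precision carried).
With S = 6 species, ln S = 1.7918, so J = 1.4491/1.7918 = 0.8088, i.e. 0.81 to 2 decimal places.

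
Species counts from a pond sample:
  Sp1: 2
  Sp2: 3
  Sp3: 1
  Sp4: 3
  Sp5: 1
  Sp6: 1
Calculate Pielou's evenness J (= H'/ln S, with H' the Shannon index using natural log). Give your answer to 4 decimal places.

Total N = 2+3+1+3+1+1 = 11, so the proportions are 0.181818, 0.272727, 0.090909, 0.272727, 0.090909, 0.090909 (working shown to 6 dp, full precision carried).
H' = −Σ pᵢ ln pᵢ = −((-0.309954) + (-0.354350) + (-0.217990) + (-0.354350) + (-0.217990) + (-0.217990)) = 1.672625.
With S = 6 species, ln S = 1.791759, so J = 1.672625/1.791759 = 0.933510, i.e. 0.9335 to 4 decimal places.

0.9335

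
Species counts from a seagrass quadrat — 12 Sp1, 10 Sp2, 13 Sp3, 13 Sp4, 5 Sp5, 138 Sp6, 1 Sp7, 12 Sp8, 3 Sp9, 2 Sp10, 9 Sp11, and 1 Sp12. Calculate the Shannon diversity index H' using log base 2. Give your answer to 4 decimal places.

2.0974

Total N = 12+10+13+13+5+138+1+12+3+2+9+1 = 219, so the proportions are 0.054795, 0.045662, 0.059361, 0.059361, 0.022831, 0.630137, 0.004566, 0.054795, 0.013699, 0.009132, 0.041096, 0.004566 (working shown to 6 dp, full precision carried).
Each pᵢ log₂ pᵢ term: 0.054795×(-4.189825)=-0.229579, 0.045662×(-4.452859)=-0.203327, 0.059361×(-4.074347)=-0.241856, 0.059361×(-4.074347)=-0.241856, 0.022831×(-5.452859)=-0.124494, 0.630137×(-0.666263)=-0.419837, 0.004566×(-7.774787)=-0.035501, 0.054795×(-4.189825)=-0.229579, 0.013699×(-6.189825)=-0.084792, 0.009132×(-6.774787)=-0.061870, 0.041096×(-4.604862)=-0.189241, 0.004566×(-7.774787)=-0.035501.
Sum = -2.097435, so H' = 2.0974.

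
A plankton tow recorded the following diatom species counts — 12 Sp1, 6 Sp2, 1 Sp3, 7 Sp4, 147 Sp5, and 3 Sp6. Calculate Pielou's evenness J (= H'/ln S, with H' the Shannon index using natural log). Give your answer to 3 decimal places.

Total N = 12+6+1+7+147+3 = 176, so the proportions are 0.06818, 0.03409, 0.00568, 0.03977, 0.83523, 0.01705 (working shown to 5 dp, full precision carried).
H' = −Σ pᵢ ln pᵢ = −((-0.18311) + (-0.11518) + (-0.02938) + (-0.12825) + (-0.15038) + (-0.06941)) = 0.67571.
With S = 6 species, ln S = 1.79176, so J = 0.67571/1.79176 = 0.37712, i.e. 0.377 to 3 decimal places.

0.377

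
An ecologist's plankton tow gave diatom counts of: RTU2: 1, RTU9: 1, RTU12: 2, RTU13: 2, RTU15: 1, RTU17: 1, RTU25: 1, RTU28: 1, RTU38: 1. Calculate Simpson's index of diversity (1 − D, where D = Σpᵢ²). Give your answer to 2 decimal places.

Total N = 1+1+2+2+1+1+1+1+1 = 11, so the proportions are 0.0909, 0.0909, 0.1818, 0.1818, 0.0909, 0.0909, 0.0909, 0.0909, 0.0909 (working shown to 4 dp, full precision carried).
D = 0.0909² + 0.0909² + 0.1818² + 0.1818² + 0.0909² + 0.0909² + 0.0909² + 0.0909² + 0.0909² = 0.0083 + 0.0083 + 0.0331 + 0.0331 + 0.0083 + 0.0083 + 0.0083 + 0.0083 + 0.0083 = 0.1240.
So 1 − D = 0.8760, i.e. 0.88 to 2 decimal places.

0.88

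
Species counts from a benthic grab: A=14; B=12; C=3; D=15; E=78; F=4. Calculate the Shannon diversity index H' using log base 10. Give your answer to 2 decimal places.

Total N = 14+12+3+15+78+4 = 126, so the proportions are 0.1111, 0.0952, 0.0238, 0.119, 0.619, 0.0317 (working shown to 4 dp, full precision carried).
Each pᵢ log₁₀ pᵢ term: 0.1111×(-0.9542)=-0.1060, 0.0952×(-1.0212)=-0.0973, 0.0238×(-1.6232)=-0.0386, 0.119×(-0.9243)=-0.1100, 0.619×(-0.2083)=-0.1289, 0.0317×(-1.4983)=-0.0476.
Sum = -0.5285, so H' = 0.53.

0.53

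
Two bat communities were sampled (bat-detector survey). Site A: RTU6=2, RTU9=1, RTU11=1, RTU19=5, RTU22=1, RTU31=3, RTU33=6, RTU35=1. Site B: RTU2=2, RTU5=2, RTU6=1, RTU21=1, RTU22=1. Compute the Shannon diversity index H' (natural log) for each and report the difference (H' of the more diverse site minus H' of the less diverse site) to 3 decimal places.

0.272

Site A: N=20, proportions 0.1, 0.05, 0.05, 0.25, 0.05, 0.15, 0.3, 0.05, giving H' = 1.82174 (working shown to 5 dp, full precision carried).
Site B: N=7, proportions 0.28571, 0.28571, 0.14286, 0.14286, 0.14286, giving H' = 1.54983.
Difference = |1.82174 − 1.54983| = 0.27191, i.e. 0.272 to 3 decimal places.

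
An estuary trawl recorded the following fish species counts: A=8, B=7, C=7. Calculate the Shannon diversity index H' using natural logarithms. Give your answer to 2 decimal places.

1.10

Total N = 8+7+7 = 22, so the proportions are 0.3636, 0.3182, 0.3182 (working shown to 4 dp, full precision carried).
Each pᵢ ln pᵢ term: 0.3636×(-1.0116)=-0.3679, 0.3182×(-1.1451)=-0.3644, 0.3182×(-1.1451)=-0.3644.
Sum = -1.0966, so H' = 1.10.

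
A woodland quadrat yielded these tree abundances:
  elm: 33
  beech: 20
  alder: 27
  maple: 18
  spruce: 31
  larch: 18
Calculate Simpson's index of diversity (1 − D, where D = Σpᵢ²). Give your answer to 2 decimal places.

0.82

Total N = 33+20+27+18+31+18 = 147, so the proportions are 0.2245, 0.1361, 0.1837, 0.1224, 0.2109, 0.1224 (working shown to 4 dp, full precision carried).
D = 0.2245² + 0.1361² + 0.1837² + 0.1224² + 0.2109² + 0.1224² = 0.0504 + 0.0185 + 0.0337 + 0.0150 + 0.0445 + 0.0150 = 0.1771.
So 1 − D = 0.8229, i.e. 0.82 to 2 decimal places.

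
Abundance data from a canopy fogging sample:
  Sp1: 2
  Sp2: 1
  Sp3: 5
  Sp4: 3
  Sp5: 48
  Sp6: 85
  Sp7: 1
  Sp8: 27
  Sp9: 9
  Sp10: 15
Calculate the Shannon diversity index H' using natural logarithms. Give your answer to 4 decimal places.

1.5763

Total N = 2+1+5+3+48+85+1+27+9+15 = 196, so the proportions are 0.010204, 0.005102, 0.02551, 0.015306, 0.244898, 0.433673, 0.005102, 0.137755, 0.045918, 0.076531 (working shown to 6 dp, full precision carried).
Each pᵢ ln pᵢ term: 0.010204×(-4.584967)=-0.046785, 0.005102×(-5.278115)=-0.026929, 0.02551×(-3.668677)=-0.093589, 0.015306×(-4.179502)=-0.063972, 0.244898×(-1.406914)=-0.344550, 0.433673×(-0.835463)=-0.362318, 0.005102×(-5.278115)=-0.026929, 0.137755×(-1.982278)=-0.273069, 0.045918×(-3.080890)=-0.141469, 0.076531×(-2.570064)=-0.196689.
Sum = -1.576300, so H' = 1.5763.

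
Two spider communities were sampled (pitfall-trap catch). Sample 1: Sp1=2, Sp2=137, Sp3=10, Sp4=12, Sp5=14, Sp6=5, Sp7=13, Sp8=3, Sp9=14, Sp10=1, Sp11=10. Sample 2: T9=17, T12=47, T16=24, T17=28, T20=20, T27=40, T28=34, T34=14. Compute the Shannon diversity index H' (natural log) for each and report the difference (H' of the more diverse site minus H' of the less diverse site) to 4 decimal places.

Sample 1: N=221, proportions 0.00905, 0.61991, 0.045249, 0.054299, 0.063348, 0.022624, 0.058824, 0.013575, 0.063348, 0.004525, 0.045249, giving H' = 1.462076 (working shown to 6 dp, full precision carried).
Sample 2: N=224, proportions 0.075893, 0.209821, 0.107143, 0.125, 0.089286, 0.178571, 0.151786, 0.0625, giving H' = 2.005354.
Difference = |1.462076 − 2.005354| = 0.543278, i.e. 0.5433 to 4 decimal places.

0.5433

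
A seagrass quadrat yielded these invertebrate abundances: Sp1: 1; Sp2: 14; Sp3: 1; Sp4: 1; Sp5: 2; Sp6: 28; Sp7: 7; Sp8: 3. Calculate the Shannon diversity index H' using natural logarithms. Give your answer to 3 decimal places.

1.437

Total N = 1+14+1+1+2+28+7+3 = 57, so the proportions are 0.01754, 0.24561, 0.01754, 0.01754, 0.03509, 0.49123, 0.12281, 0.05263 (working shown to 5 dp, full precision carried).
Each pᵢ ln pᵢ term: 0.01754×(-4.04305)=-0.07093, 0.24561×(-1.40399)=-0.34484, 0.01754×(-4.04305)=-0.07093, 0.01754×(-4.04305)=-0.07093, 0.03509×(-3.34990)=-0.11754, 0.49123×(-0.71085)=-0.34919, 0.12281×(-2.09714)=-0.25754, 0.05263×(-2.94444)=-0.15497.
Sum = -1.43688, so H' = 1.437.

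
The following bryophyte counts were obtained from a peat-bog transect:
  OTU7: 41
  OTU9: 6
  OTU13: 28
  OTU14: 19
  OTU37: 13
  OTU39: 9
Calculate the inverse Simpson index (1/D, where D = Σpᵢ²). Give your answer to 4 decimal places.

Total N = 41+6+28+19+13+9 = 116, so the proportions are 0.35344828, 0.05172414, 0.24137931, 0.1637931, 0.11206897, 0.07758621 (working shown to 8 dp, full precision carried).
D = 0.35344828² + 0.05172414² + 0.24137931² + 0.1637931² + 0.11206897² + 0.07758621² = 0.12492568 + 0.00267539 + 0.05826397 + 0.02682818 + 0.01255945 + 0.00601962 = 0.23127229.
So 1/D = 4.323907, i.e. 4.3239 to 4 decimal places.

4.3239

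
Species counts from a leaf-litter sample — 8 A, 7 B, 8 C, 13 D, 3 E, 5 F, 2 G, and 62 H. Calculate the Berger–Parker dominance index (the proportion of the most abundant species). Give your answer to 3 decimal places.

Total N = 8+7+8+13+3+5+2+62 = 108, so the proportions are 0.07407, 0.06481, 0.07407, 0.12037, 0.02778, 0.0463, 0.01852, 0.57407 (working shown to 5 dp, full precision carried).
The largest proportion is 0.57407, i.e. d = 0.574 to 3 decimal places.

0.574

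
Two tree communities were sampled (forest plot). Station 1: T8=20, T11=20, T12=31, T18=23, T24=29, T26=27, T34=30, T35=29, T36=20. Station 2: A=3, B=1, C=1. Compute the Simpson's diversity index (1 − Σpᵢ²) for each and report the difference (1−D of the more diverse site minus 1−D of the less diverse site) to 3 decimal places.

Station 1: N=229, proportions 0.08734, 0.08734, 0.13537, 0.10044, 0.12664, 0.1179, 0.131, 0.12664, 0.08734, giving 1−D = 0.88557 (working shown to 5 dp, full precision carried).
Station 2: N=5, proportions 0.6, 0.2, 0.2, giving 1−D = 0.56000.
Difference = |0.88557 − 0.56000| = 0.32557, i.e. 0.326 to 3 decimal places.

0.326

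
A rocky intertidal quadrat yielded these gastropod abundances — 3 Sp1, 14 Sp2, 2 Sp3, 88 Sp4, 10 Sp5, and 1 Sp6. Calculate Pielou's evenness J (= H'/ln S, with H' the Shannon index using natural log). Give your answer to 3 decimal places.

0.493

Total N = 3+14+2+88+10+1 = 118, so the proportions are 0.02542, 0.11864, 0.01695, 0.74576, 0.08475, 0.00847 (working shown to 5 dp, full precision carried).
H' = −Σ pᵢ ln pᵢ = −((-0.09336) + (-0.25290) + (-0.06911) + (-0.21877) + (-0.20916) + (-0.04043)) = 0.88373.
With S = 6 species, ln S = 1.79176, so J = 0.88373/1.79176 = 0.49322, i.e. 0.493 to 3 decimal places.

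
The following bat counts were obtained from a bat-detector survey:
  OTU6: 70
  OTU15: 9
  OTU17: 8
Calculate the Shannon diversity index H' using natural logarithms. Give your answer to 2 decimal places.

0.63

Total N = 70+9+8 = 87, so the proportions are 0.8046, 0.1034, 0.092 (working shown to 4 dp, full precision carried).
Each pᵢ ln pᵢ term: 0.8046×(-0.2174)=-0.1749, 0.1034×(-2.2687)=-0.2347, 0.092×(-2.3865)=-0.2194.
Sum = -0.6291, so H' = 0.63.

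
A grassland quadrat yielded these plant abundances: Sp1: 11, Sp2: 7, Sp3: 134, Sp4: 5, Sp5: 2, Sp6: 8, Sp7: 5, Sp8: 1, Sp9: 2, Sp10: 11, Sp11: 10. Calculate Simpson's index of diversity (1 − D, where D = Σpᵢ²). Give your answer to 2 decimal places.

0.52

Total N = 11+7+134+5+2+8+5+1+2+11+10 = 196, so the proportions are 0.0561, 0.0357, 0.6837, 0.0255, 0.0102, 0.0408, 0.0255, 0.0051, 0.0102, 0.0561, 0.051 (working shown to 4 dp, full precision carried).
D = 0.0561² + 0.0357² + 0.6837² + 0.0255² + 0.0102² + 0.0408² + 0.0255² + 0.0051² + 0.0102² + 0.0561² + 0.051² = 0.0031 + 0.0013 + 0.4674 + 0.0007 + 0.0001 + 0.0017 + 0.0007 + 0.0000 + 0.0001 + 0.0031 + 0.0026 = 0.4808.
So 1 − D = 0.5192, i.e. 0.52 to 2 decimal places.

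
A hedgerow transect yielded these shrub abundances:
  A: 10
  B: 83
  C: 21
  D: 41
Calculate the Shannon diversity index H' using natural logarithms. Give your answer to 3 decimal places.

Total N = 10+83+21+41 = 155, so the proportions are 0.06452, 0.53548, 0.13548, 0.26452 (working shown to 5 dp, full precision carried).
Each pᵢ ln pᵢ term: 0.06452×(-2.74084)=-0.17683, 0.53548×(-0.62458)=-0.33445, 0.13548×(-1.99890)=-0.27082, 0.26452×(-1.32985)=-0.35177.
Sum = -1.13387, so H' = 1.134.

1.134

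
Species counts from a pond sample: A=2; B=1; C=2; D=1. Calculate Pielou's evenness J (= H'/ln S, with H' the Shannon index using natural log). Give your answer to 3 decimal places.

Total N = 2+1+2+1 = 6, so the proportions are 0.33333, 0.16667, 0.33333, 0.16667 (working shown to 5 dp, full precision carried).
H' = −Σ pᵢ ln pᵢ = −((-0.36620) + (-0.29863) + (-0.36620) + (-0.29863)) = 1.32966.
With S = 4 species, ln S = 1.38629, so J = 1.32966/1.38629 = 0.95915, i.e. 0.959 to 3 decimal places.

0.959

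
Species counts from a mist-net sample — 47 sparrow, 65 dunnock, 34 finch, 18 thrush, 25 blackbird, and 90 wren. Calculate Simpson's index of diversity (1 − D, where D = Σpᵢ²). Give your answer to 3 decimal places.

0.786

Total N = 47+65+34+18+25+90 = 279, so the proportions are 0.16846, 0.23297, 0.12186, 0.06452, 0.08961, 0.32258 (working shown to 5 dp, full precision carried).
D = 0.16846² + 0.23297² + 0.12186² + 0.06452² + 0.08961² + 0.32258² = 0.02838 + 0.05428 + 0.01485 + 0.00416 + 0.00803 + 0.10406 = 0.21376.
So 1 − D = 0.78624, i.e. 0.786 to 3 decimal places.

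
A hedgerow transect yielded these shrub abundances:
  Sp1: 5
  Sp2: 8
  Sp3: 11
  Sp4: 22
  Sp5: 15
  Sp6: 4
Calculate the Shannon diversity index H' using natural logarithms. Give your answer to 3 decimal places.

1.632

Total N = 5+8+11+22+15+4 = 65, so the proportions are 0.07692, 0.12308, 0.16923, 0.33846, 0.23077, 0.06154 (working shown to 5 dp, full precision carried).
Each pᵢ ln pᵢ term: 0.07692×(-2.56495)=-0.19730, 0.12308×(-2.09495)=-0.25784, 0.16923×(-1.77649)=-0.30064, 0.33846×(-1.08334)=-0.36667, 0.23077×(-1.46634)=-0.33839, 0.06154×(-2.78809)=-0.17157.
Sum = -1.63241, so H' = 1.632.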